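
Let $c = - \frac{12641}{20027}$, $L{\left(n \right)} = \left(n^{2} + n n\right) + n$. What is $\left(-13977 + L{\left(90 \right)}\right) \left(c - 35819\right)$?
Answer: $- \frac{1659253111002}{20027} \approx -8.2851 \cdot 10^{7}$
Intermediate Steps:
$L{\left(n \right)} = n + 2 n^{2}$ ($L{\left(n \right)} = \left(n^{2} + n^{2}\right) + n = 2 n^{2} + n = n + 2 n^{2}$)
$c = - \frac{12641}{20027}$ ($c = \left(-12641\right) \frac{1}{20027} = - \frac{12641}{20027} \approx -0.6312$)
$\left(-13977 + L{\left(90 \right)}\right) \left(c - 35819\right) = \left(-13977 + 90 \left(1 + 2 \cdot 90\right)\right) \left(- \frac{12641}{20027} - 35819\right) = \left(-13977 + 90 \left(1 + 180\right)\right) \left(- \frac{717359754}{20027}\right) = \left(-13977 + 90 \cdot 181\right) \left(- \frac{717359754}{20027}\right) = \left(-13977 + 16290\right) \left(- \frac{717359754}{20027}\right) = 2313 \left(- \frac{717359754}{20027}\right) = - \frac{1659253111002}{20027}$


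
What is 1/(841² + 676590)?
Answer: 1/1383871 ≈ 7.2261e-7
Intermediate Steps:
1/(841² + 676590) = 1/(707281 + 676590) = 1/1383871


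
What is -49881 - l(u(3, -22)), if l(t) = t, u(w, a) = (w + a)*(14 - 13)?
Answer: -49862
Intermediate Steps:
u(w, a) = a + w (u(w, a) = (a + w)*1 = a + w)
-49881 - l(u(3, -22)) = -49881 - (-22 + 3) = -49881 - 1*(-19) = -49881 + 19 = -49862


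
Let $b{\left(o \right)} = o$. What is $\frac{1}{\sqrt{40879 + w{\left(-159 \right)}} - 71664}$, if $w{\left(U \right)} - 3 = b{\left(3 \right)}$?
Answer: $- \frac{71664}{5135688011} - \frac{\sqrt{40885}}{5135688011} \approx -1.3993 \cdot 10^{-5}$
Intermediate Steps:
$w{\left(U \right)} = 6$ ($w{\left(U \right)} = 3 + 3 = 6$)
$\frac{1}{\sqrt{40879 + w{\left(-159 \right)}} - 71664} = \frac{1}{\sqrt{40879 + 6} - 71664} = \frac{1}{\sqrt{40885} - 71664} = \frac{1}{-71664 + \sqrt{40885}}$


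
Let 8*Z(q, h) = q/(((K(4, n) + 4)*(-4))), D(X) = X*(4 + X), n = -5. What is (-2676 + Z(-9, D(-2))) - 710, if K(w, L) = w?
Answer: -866807/256 ≈ -3386.0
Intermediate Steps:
Z(q, h) = -q/256 (Z(q, h) = (q/(((4 + 4)*(-4))))/8 = (q/((8*(-4))))/8 = (q/(-32))/8 = (q*(-1/32))/8 = (-q/32)/8 = -q/256)
(-2676 + Z(-9, D(-2))) - 710 = (-2676 - 1/256*(-9)) - 710 = (-2676 + 9/256) - 710 = -685047/256 - 710 = -866807/256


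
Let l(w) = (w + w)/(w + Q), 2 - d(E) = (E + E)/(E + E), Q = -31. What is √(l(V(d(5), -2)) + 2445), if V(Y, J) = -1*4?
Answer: 61*√805/35 ≈ 49.449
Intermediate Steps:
d(E) = 1 (d(E) = 2 - (E + E)/(E + E) = 2 - 2*E/(2*E) = 2 - 2*E*1/(2*E) = 2 - 1*1 = 2 - 1 = 1)
V(Y, J) = -4
l(w) = 2*w/(-31 + w) (l(w) = (w + w)/(w - 31) = (2*w)/(-31 + w) = 2*w/(-31 + w))
√(l(V(d(5), -2)) + 2445) = √(2*(-4)/(-31 - 4) + 2445) = √(2*(-4)/(-35) + 2445) = √(2*(-4)*(-1/35) + 2445) = √(8/35 + 2445) = √(85583/35) = 61*√805/35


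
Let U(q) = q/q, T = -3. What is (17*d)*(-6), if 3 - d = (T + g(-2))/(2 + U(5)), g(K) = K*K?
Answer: -272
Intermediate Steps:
g(K) = K²
U(q) = 1
d = 8/3 (d = 3 - (-3 + (-2)²)/(2 + 1) = 3 - (-3 + 4)/3 = 3 - 1/3 = 3 - 1*⅓ = 3 - ⅓ = 8/3 ≈ 2.6667)
(17*d)*(-6) = (17*(8/3))*(-6) = (136/3)*(-6) = -272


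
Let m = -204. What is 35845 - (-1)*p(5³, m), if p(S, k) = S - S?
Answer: 35845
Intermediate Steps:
p(S, k) = 0
35845 - (-1)*p(5³, m) = 35845 - (-1)*0 = 35845 - 1*0 = 35845 + 0 = 35845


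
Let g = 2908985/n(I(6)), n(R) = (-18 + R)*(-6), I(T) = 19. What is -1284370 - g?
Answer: -4797235/6 ≈ -7.9954e+5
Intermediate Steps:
n(R) = 108 - 6*R
g = -2908985/6 (g = 2908985/(108 - 6*19) = 2908985/(108 - 114) = 2908985/(-6) = 2908985*(-⅙) = -2908985/6 ≈ -4.8483e+5)
-1284370 - g = -1284370 - 1*(-2908985/6) = -1284370 + 2908985/6 = -4797235/6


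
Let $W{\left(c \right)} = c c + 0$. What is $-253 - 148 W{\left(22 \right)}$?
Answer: $-71885$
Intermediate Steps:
$W{\left(c \right)} = c^{2}$ ($W{\left(c \right)} = c^{2} + 0 = c^{2}$)
$-253 - 148 W{\left(22 \right)} = -253 - 148 \cdot 22^{2} = -253 - 71632 = -71885$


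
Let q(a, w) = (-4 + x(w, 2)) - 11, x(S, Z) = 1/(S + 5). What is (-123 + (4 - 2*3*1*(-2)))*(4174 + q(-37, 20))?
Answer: -11125432/25 ≈ -4.4502e+5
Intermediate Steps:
x(S, Z) = 1/(5 + S)
q(a, w) = -15 + 1/(5 + w) (q(a, w) = (-4 + 1/(5 + w)) - 11 = -15 + 1/(5 + w))
(-123 + (4 - 2*3*1*(-2)))*(4174 + q(-37, 20)) = (-123 + (4 - 2*3*1*(-2)))*(4174 + (-74 - 15*20)/(5 + 20)) = (-123 + (4 - 6*(-2)))*(4174 + (-74 - 300)/25) = (-123 + (4 - 2*(-6)))*(4174 + (1/25)*(-374)) = (-123 + (4 + 12))*(4174 - 374/25) = (-123 + 16)*(103976/25) = -107*103976/25 = -11125432/25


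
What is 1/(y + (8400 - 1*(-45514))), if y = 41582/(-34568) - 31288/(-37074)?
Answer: 320393508/17273580578441 ≈ 1.8548e-5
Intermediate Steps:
y = -115011871/320393508 (y = 41582*(-1/34568) - 31288*(-1/37074) = -20791/17284 + 15644/18537 = -115011871/320393508 ≈ -0.35897)
1/(y + (8400 - 1*(-45514))) = 1/(-115011871/320393508 + (8400 - 1*(-45514))) = 1/(-115011871/320393508 + (8400 + 45514)) = 1/(-115011871/320393508 + 53914) = 1/(17273580578441/320393508) = 320393508/17273580578441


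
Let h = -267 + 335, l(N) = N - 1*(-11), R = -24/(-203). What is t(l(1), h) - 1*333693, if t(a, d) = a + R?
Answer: -67737219/203 ≈ -3.3368e+5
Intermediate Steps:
R = 24/203 (R = -24*(-1/203) = 24/203 ≈ 0.11823)
l(N) = 11 + N (l(N) = N + 11 = 11 + N)
h = 68
t(a, d) = 24/203 + a (t(a, d) = a + 24/203 = 24/203 + a)
t(l(1), h) - 1*333693 = (24/203 + (11 + 1)) - 1*333693 = (24/203 + 12) - 333693 = 2460/203 - 333693 = -67737219/203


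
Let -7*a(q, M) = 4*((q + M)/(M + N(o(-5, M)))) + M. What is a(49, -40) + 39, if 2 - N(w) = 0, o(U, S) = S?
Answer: 5965/133 ≈ 44.850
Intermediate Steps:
N(w) = 2 (N(w) = 2 - 1*0 = 2 + 0 = 2)
a(q, M) = -M/7 - 4*(M + q)/(7*(2 + M)) (a(q, M) = -(4*((q + M)/(M + 2)) + M)/7 = -(4*((M + q)/(2 + M)) + M)/7 = -(4*(M + q)/(2 + M) + M)/7 = -(M + 4*(M + q)/(2 + M))/7 = -M/7 - 4*(M + q)/(7*(2 + M)))
a(49, -40) + 39 = (-1*(-40)**2 - 6*(-40) - 4*49)/(7*(2 - 40)) + 39 = (1/7)*(-1*1600 + 240 - 196)/(-38) + 39 = (1/7)*(-1/38)*(-1600 + 240 - 196) + 39 = (1/7)*(-1/38)*(-1556) + 39 = 778/133 + 39 = 5965/133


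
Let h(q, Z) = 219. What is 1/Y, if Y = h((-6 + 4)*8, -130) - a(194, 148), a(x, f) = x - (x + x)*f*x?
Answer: 1/11140281 ≈ 8.9764e-8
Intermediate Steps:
a(x, f) = x - 2*f*x² (a(x, f) = x - (2*x)*f*x = x - 2*f*x*x = x - 2*f*x²)
Y = 11140281 (Y = 219 - 194*(1 - 2*148*194) = 219 - 194*(1 - 57424) = 219 - 194*(-57423) = 219 - 1*(-11140062) = 219 + 11140062 = 11140281)
1/Y = 1/11140281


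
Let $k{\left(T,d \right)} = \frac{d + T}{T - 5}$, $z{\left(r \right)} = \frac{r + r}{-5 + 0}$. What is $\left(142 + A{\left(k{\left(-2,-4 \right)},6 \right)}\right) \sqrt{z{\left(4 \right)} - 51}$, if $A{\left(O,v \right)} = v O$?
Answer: $\frac{206 i \sqrt{1315}}{7} \approx 1067.2 i$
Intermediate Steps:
$z{\left(r \right)} = - \frac{2 r}{5}$ ($z{\left(r \right)} = \frac{2 r}{-5} = 2 r \left(- \frac{1}{5}\right) = - \frac{2 r}{5}$)
$k{\left(T,d \right)} = \frac{T + d}{-5 + T}$
$A{\left(O,v \right)} = O v$
$\left(142 + A{\left(k{\left(-2,-4 \right)},6 \right)}\right) \sqrt{z{\left(4 \right)} - 51} = \left(142 + \frac{-2 - 4}{-5 - 2} \cdot 6\right) \sqrt{\left(- \frac{2}{5}\right) 4 - 51} = \left(142 + \frac{1}{-7} \left(-6\right) 6\right) \sqrt{- \frac{8}{5} - 51} = \left(142 + \left(- \frac{1}{7}\right) \left(-6\right) 6\right) \sqrt{- \frac{263}{5}} = \left(142 + \frac{6}{7} \cdot 6\right) \frac{i \sqrt{1315}}{5} = \left(142 + \frac{36}{7}\right) \frac{i \sqrt{1315}}{5} = \frac{1030 \frac{i \sqrt{1315}}{5}}{7} = \frac{206 i \sqrt{1315}}{7}$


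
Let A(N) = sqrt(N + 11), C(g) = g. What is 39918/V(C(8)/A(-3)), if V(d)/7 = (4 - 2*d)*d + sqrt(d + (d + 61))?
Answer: 39918/(7*(-16 + sqrt(61 + 4*sqrt(2)) + 8*sqrt(2))) ≈ 1639.6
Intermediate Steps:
A(N) = sqrt(11 + N)
V(d) = 7*sqrt(61 + 2*d) + 7*d*(4 - 2*d) (V(d) = 7*((4 - 2*d)*d + sqrt(d + (d + 61))) = 7*(d*(4 - 2*d) + sqrt(d + (61 + d))) = 7*(d*(4 - 2*d) + sqrt(61 + 2*d)) = 7*(sqrt(61 + 2*d) + d*(4 - 2*d)) = 7*sqrt(61 + 2*d) + 7*d*(4 - 2*d))
39918/V(C(8)/A(-3)) = 39918/(-14*64/(11 - 3) + 7*sqrt(61 + 2*(8/(sqrt(11 - 3)))) + 28*(8/(sqrt(11 - 3)))) = 39918/(-14*(8/(sqrt(8)))**2 + 7*sqrt(61 + 2*(8/(sqrt(8)))) + 28*(8/(sqrt(8)))) = 39918/(-14*(8/((2*sqrt(2))))**2 + 7*sqrt(61 + 2*(8/((2*sqrt(2))))) + 28*(8/((2*sqrt(2))))) = 39918/(-14*(8*(sqrt(2)/4))**2 + 7*sqrt(61 + 2*(8*(sqrt(2)/4))) + 28*(8*(sqrt(2)/4))) = 39918/(-14*(2*sqrt(2))**2 + 7*sqrt(61 + 2*(2*sqrt(2))) + 28*(2*sqrt(2))) = 39918/(-14*8 + 7*sqrt(61 + 4*sqrt(2)) + 56*sqrt(2)) = 39918/(-112 + 7*sqrt(61 + 4*sqrt(2)) + 56*sqrt(2))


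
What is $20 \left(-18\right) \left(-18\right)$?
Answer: $6480$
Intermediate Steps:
$20 \left(-18\right) \left(-18\right) = \left(-360\right) \left(-18\right) = 6480$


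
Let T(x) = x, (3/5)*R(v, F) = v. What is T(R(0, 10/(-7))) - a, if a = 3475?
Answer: -3475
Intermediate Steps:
R(v, F) = 5*v/3
T(R(0, 10/(-7))) - a = (5/3)*0 - 1*3475 = 0 - 3475 = -3475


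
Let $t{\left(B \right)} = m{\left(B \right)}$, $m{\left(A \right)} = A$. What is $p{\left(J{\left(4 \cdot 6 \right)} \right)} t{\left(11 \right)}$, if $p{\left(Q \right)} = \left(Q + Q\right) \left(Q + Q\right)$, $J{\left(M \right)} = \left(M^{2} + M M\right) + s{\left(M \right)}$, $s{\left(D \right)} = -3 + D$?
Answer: $60540876$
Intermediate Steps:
$t{\left(B \right)} = B$
$J{\left(M \right)} = -3 + M + 2 M^{2}$ ($J{\left(M \right)} = \left(M^{2} + M M\right) + \left(-3 + M\right) = \left(M^{2} + M^{2}\right) + \left(-3 + M\right) = 2 M^{2} + \left(-3 + M\right) = -3 + M + 2 M^{2}$)
$p{\left(Q \right)} = 4 Q^{2}$ ($p{\left(Q \right)} = 2 Q 2 Q = 4 Q^{2}$)
$p{\left(J{\left(4 \cdot 6 \right)} \right)} t{\left(11 \right)} = 4 \left(-3 + 4 \cdot 6 + 2 \left(4 \cdot 6\right)^{2}\right)^{2} \cdot 11 = 4 \left(-3 + 24 + 2 \cdot 24^{2}\right)^{2} \cdot 11 = 4 \left(-3 + 24 + 2 \cdot 576\right)^{2} \cdot 11 = 4 \left(-3 + 24 + 1152\right)^{2} \cdot 11 = 4 \cdot 1173^{2} \cdot 11 = 4 \cdot 1375929 \cdot 11 = 5503716 \cdot 11 = 60540876$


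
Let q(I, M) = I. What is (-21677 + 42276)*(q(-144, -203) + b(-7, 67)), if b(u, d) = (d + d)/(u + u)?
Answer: -22143925/7 ≈ -3.1634e+6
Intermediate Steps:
b(u, d) = d/u (b(u, d) = (2*d)/((2*u)) = (2*d)*(1/(2*u)) = d/u)
(-21677 + 42276)*(q(-144, -203) + b(-7, 67)) = (-21677 + 42276)*(-144 + 67/(-7)) = 20599*(-144 + 67*(-⅐)) = 20599*(-144 - 67/7) = 20599*(-1075/7) = -22143925/7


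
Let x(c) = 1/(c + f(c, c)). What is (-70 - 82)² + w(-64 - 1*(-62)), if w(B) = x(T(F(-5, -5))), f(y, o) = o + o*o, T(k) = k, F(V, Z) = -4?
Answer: 184833/8 ≈ 23104.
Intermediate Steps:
f(y, o) = o + o²
x(c) = 1/(c + c*(1 + c))
w(B) = ⅛ (w(B) = 1/((-4)*(2 - 4)) = -¼/(-2) = -¼*(-½) = ⅛)
(-70 - 82)² + w(-64 - 1*(-62)) = (-70 - 82)² + ⅛ = (-152)² + ⅛ = 23104 + ⅛ = 184833/8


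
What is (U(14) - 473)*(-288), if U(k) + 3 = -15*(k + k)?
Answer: 258048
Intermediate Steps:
U(k) = -3 - 30*k (U(k) = -3 - 15*(k + k) = -3 - 30*k)
(U(14) - 473)*(-288) = ((-3 - 30*14) - 473)*(-288) = ((-3 - 420) - 473)*(-288) = (-423 - 473)*(-288) = -896*(-288) = 258048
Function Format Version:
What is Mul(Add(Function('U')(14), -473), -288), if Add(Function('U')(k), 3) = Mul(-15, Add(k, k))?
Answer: 258048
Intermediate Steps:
Function('U')(k) = Add(-3, Mul(-30, k)) (Function('U')(k) = Add(-3, Mul(-15, Add(k, k))) = Add(-3, Mul(-15, Mul(2, k))) = Add(-3, Mul(-30, k)))
Mul(Add(Function('U')(14), -473), -288) = Mul(Add(Add(-3, Mul(-30, 14)), -473), -288) = Mul(Add(Add(-3, -420), -473), -288) = Mul(Add(-423, -473), -288) = Mul(-896, -288) = 258048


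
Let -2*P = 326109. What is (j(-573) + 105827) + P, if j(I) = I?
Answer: -115601/2 ≈ -57801.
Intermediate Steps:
P = -326109/2 (P = -½*326109 = -326109/2 ≈ -1.6305e+5)
(j(-573) + 105827) + P = (-573 + 105827) - 326109/2 = 105254 - 326109/2 = -115601/2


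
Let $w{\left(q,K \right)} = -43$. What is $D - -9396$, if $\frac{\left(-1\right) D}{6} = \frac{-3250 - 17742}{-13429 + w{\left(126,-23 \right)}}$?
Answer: $\frac{3951780}{421} \approx 9386.7$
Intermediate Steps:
$D = - \frac{3936}{421}$ ($D = - 6 \frac{-3250 - 17742}{-13429 - 43} = - 6 \left(- \frac{20992}{-13472}\right) = - 6 \left(\left(-20992\right) \left(- \frac{1}{13472}\right)\right) = \left(-6\right) \frac{656}{421} = - \frac{3936}{421} \approx -9.3492$)
$D - -9396 = - \frac{3936}{421} - -9396 = - \frac{3936}{421} + 9396 = \frac{3951780}{421}$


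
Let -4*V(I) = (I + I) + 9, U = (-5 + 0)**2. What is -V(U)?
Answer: 59/4 ≈ 14.750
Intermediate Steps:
U = 25 (U = (-5)**2 = 25)
V(I) = -9/4 - I/2 (V(I) = -((I + I) + 9)/4 = -(2*I + 9)/4 = -(9 + 2*I)/4 = -9/4 - I/2)
-V(U) = -(-9/4 - 1/2*25) = -(-9/4 - 25/2) = -1*(-59/4) = 59/4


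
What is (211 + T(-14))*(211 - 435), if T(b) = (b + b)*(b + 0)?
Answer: -135072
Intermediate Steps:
T(b) = 2*b² (T(b) = (2*b)*b = 2*b²)
(211 + T(-14))*(211 - 435) = (211 + 2*(-14)²)*(211 - 435) = (211 + 2*196)*(-224) = (211 + 392)*(-224) = 603*(-224) = -135072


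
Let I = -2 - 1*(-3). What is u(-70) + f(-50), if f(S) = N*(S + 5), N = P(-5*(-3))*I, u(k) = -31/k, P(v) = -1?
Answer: 3181/70 ≈ 45.443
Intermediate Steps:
I = 1 (I = -2 + 3 = 1)
N = -1 (N = -1*1 = -1)
f(S) = -5 - S (f(S) = -(S + 5) = -(5 + S) = -5 - S)
u(-70) + f(-50) = -31/(-70) + (-5 - 1*(-50)) = -31*(-1/70) + (-5 + 50) = 31/70 + 45 = 3181/70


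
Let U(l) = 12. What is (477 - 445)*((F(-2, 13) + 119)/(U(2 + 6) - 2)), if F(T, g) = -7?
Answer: 1792/5 ≈ 358.40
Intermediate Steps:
(477 - 445)*((F(-2, 13) + 119)/(U(2 + 6) - 2)) = (477 - 445)*((-7 + 119)/(12 - 2)) = 32*(112/10) = 32*(112*(⅒)) = 32*(56/5) = 1792/5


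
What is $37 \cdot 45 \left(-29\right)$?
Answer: $-48285$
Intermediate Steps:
$37 \cdot 45 \left(-29\right) = 1665 \left(-29\right) = -48285$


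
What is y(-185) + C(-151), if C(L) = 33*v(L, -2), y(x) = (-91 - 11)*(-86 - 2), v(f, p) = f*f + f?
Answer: 756426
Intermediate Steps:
v(f, p) = f + f**2 (v(f, p) = f**2 + f = f + f**2)
y(x) = 8976 (y(x) = -102*(-88) = 8976)
C(L) = 33*L*(1 + L) (C(L) = 33*(L*(1 + L)) = 33*L*(1 + L))
y(-185) + C(-151) = 8976 + 33*(-151)*(1 - 151) = 8976 + 33*(-151)*(-150) = 8976 + 747450 = 756426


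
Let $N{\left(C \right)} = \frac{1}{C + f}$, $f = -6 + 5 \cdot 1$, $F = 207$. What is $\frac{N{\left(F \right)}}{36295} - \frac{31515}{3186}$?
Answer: $- \frac{19635866947}{1985082435} \approx -9.8917$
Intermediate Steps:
$f = -1$ ($f = -6 + 5 = -1$)
$N{\left(C \right)} = \frac{1}{-1 + C}$ ($N{\left(C \right)} = \frac{1}{C - 1} = \frac{1}{-1 + C}$)
$\frac{N{\left(F \right)}}{36295} - \frac{31515}{3186} = \frac{1}{\left(-1 + 207\right) 36295} - \frac{31515}{3186} = \frac{1}{206} \cdot \frac{1}{36295} - \frac{10505}{1062} = \frac{1}{7476770} - \frac{10505}{1062} = - \frac{19635866947}{1985082435}$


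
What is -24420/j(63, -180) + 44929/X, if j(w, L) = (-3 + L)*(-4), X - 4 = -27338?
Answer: -58365359/1667374 ≈ -35.004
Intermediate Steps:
X = -27334 (X = 4 - 27338 = -27334)
j(w, L) = 12 - 4*L
-24420/j(63, -180) + 44929/X = -24420/(12 - 4*(-180)) + 44929/(-27334) = -24420/(12 + 720) + 44929*(-1/27334) = -24420/732 - 44929/27334 = -24420*1/732 - 44929/27334 = -2035/61 - 44929/27334 = -58365359/1667374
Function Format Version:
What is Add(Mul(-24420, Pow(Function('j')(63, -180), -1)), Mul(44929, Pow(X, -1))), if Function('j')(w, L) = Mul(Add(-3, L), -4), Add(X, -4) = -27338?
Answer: Rational(-58365359, 1667374) ≈ -35.004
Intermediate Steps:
X = -27334 (X = Add(4, -27338) = -27334)
Function('j')(w, L) = Add(12, Mul(-4, L))
Add(Mul(-24420, Pow(Function('j')(63, -180), -1)), Mul(44929, Pow(X, -1))) = Add(Mul(-24420, Pow(Add(12, Mul(-4, -180)), -1)), Mul(44929, Pow(-27334, -1))) = Add(Mul(-24420, Pow(Add(12, 720), -1)), Mul(44929, Rational(-1, 27334))) = Add(Mul(-24420, Pow(732, -1)), Rational(-44929, 27334)) = Add(Mul(-24420, Rational(1, 732)), Rational(-44929, 27334)) = Add(Rational(-2035, 61), Rational(-44929, 27334)) = Rational(-58365359, 1667374)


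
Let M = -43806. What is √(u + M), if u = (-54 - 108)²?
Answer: I*√17562 ≈ 132.52*I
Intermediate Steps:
u = 26244 (u = (-162)² = 26244)
√(u + M) = √(26244 - 43806) = √(-17562) = I*√17562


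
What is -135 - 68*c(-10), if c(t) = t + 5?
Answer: 205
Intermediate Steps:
c(t) = 5 + t
-135 - 68*c(-10) = -135 - 68*(5 - 10) = -135 - 68*(-5) = -135 + 340 = 205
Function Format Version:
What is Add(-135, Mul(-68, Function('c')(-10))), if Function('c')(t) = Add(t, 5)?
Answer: 205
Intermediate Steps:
Function('c')(t) = Add(5, t)
Add(-135, Mul(-68, Function('c')(-10))) = Add(-135, Mul(-68, Add(5, -10))) = Add(-135, Mul(-68, -5)) = Add(-135, 340) = 205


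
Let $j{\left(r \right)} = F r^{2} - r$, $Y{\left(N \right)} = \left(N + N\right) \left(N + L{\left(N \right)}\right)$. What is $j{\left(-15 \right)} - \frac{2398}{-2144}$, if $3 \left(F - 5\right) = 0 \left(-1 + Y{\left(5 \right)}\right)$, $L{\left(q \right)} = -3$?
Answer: $\frac{1223279}{1072} \approx 1141.1$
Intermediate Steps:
$Y{\left(N \right)} = 2 N \left(-3 + N\right)$ ($Y{\left(N \right)} = \left(N + N\right) \left(N - 3\right) = 2 N \left(-3 + N\right)$)
$F = 5$ ($F = 5 + \frac{0 \left(-1 + 2 \cdot 5 \left(-3 + 5\right)\right)}{3} = 5 + \frac{0 \left(-1 + 2 \cdot 5 \cdot 2\right)}{3} = 5 + \frac{0 \left(-1 + 20\right)}{3} = 5 + \frac{0 \cdot 19}{3} = 5 + \frac{1}{3} \cdot 0 = 5 + 0 = 5$)
$j{\left(r \right)} = - r + 5 r^{2}$ ($j{\left(r \right)} = 5 r^{2} - r = - r + 5 r^{2}$)
$j{\left(-15 \right)} - \frac{2398}{-2144} = - 15 \left(-1 + 5 \left(-15\right)\right) - \frac{2398}{-2144} = - 15 \left(-1 - 75\right) - - \frac{1199}{1072} = \left(-15\right) \left(-76\right) + \frac{1199}{1072} = 1140 + \frac{1199}{1072} = \frac{1223279}{1072}$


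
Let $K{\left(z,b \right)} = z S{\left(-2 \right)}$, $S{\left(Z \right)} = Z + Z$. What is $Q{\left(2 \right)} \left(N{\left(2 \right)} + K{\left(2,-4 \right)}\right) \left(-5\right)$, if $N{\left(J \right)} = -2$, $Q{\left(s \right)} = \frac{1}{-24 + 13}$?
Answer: $- \frac{50}{11} \approx -4.5455$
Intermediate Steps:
$S{\left(Z \right)} = 2 Z$
$K{\left(z,b \right)} = - 4 z$ ($K{\left(z,b \right)} = z 2 \left(-2\right) = z \left(-4\right) = - 4 z$)
$Q{\left(s \right)} = - \frac{1}{11}$ ($Q{\left(s \right)} = \frac{1}{-11} = - \frac{1}{11}$)
$Q{\left(2 \right)} \left(N{\left(2 \right)} + K{\left(2,-4 \right)}\right) \left(-5\right) = - \frac{\left(-2 - 8\right) \left(-5\right)}{11} = - \frac{\left(-10\right) \left(-5\right)}{11} = \left(- \frac{1}{11}\right) 50 = - \frac{50}{11}$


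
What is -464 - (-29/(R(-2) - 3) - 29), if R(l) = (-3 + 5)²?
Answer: -406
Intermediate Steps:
R(l) = 4 (R(l) = 2² = 4)
-464 - (-29/(R(-2) - 3) - 29) = -464 - (-29/(4 - 3) - 29) = -464 - (-29/1 - 29) = -464 - (-29*1 - 29) = -464 - (-29 - 29) = -464 - 1*(-58) = -464 + 58 = -406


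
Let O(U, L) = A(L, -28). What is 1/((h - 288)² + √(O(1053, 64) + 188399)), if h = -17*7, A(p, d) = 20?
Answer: 15059/2494491162 - √188419/27439402782 ≈ 6.0211e-6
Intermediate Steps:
O(U, L) = 20
h = -119
1/((h - 288)² + √(O(1053, 64) + 188399)) = 1/((-119 - 288)² + √(20 + 188399)) = 1/((-407)² + √188419) = 1/(165649 + √188419)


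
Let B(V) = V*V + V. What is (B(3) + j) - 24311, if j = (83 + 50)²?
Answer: -6610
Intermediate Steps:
B(V) = V + V² (B(V) = V² + V = V + V²)
j = 17689 (j = 133² = 17689)
(B(3) + j) - 24311 = (3*(1 + 3) + 17689) - 24311 = (3*4 + 17689) - 24311 = (12 + 17689) - 24311 = 17701 - 24311 = -6610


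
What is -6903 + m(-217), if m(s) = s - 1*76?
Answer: -7196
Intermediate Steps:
m(s) = -76 + s (m(s) = s - 76 = -76 + s)
-6903 + m(-217) = -6903 + (-76 - 217) = -6903 - 293 = -7196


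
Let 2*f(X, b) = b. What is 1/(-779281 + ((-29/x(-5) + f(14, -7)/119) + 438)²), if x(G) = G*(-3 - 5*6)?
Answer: -31472100/18493531111259 ≈ -1.7018e-6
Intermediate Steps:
f(X, b) = b/2
x(G) = -33*G (x(G) = G*(-3 - 30) = G*(-33) = -33*G)
1/(-779281 + ((-29/x(-5) + f(14, -7)/119) + 438)²) = 1/(-779281 + ((-29/((-33*(-5))) + ((½)*(-7))/119) + 438)²) = 1/(-779281 + ((-29/165 - 7/2*1/119) + 438)²) = 1/(-779281 + ((-29*1/165 - 1/34) + 438)²) = 1/(-779281 + ((-29/165 - 1/34) + 438)²) = 1/(-779281 + (-1151/5610 + 438)²) = 1/(-779281 + (2456029/5610)²) = 1/(-779281 + 6032078448841/31472100) = 1/(-18493531111259/31472100) = -31472100/18493531111259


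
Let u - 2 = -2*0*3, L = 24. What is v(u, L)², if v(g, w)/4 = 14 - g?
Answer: 2304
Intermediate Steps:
u = 2 (u = 2 - 2*0*3 = 2 + 0*3 = 2 + 0 = 2)
v(g, w) = 56 - 4*g (v(g, w) = 4*(14 - g) = 56 - 4*g)
v(u, L)² = (56 - 4*2)² = (56 - 8)² = 48² = 2304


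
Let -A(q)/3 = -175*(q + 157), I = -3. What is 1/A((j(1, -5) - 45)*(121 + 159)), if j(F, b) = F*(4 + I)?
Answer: -1/6385575 ≈ -1.5660e-7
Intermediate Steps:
j(F, b) = F (j(F, b) = F*(4 - 3) = F*1 = F)
A(q) = 82425 + 525*q (A(q) = -(-525)*(q + 157) = -(-525)*(157 + q) = -3*(-27475 - 175*q) = 82425 + 525*q)
1/A((j(1, -5) - 45)*(121 + 159)) = 1/(82425 + 525*((1 - 45)*(121 + 159))) = 1/(82425 + 525*(-44*280)) = 1/(82425 + 525*(-12320)) = 1/(82425 - 6468000) = 1/(-6385575) = -1/6385575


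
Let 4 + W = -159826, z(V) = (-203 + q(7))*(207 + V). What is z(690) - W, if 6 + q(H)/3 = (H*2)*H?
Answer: 225311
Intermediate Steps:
q(H) = -18 + 6*H² (q(H) = -18 + 3*((H*2)*H) = -18 + 3*((2*H)*H) = -18 + 3*(2*H²) = -18 + 6*H²)
z(V) = 15111 + 73*V (z(V) = (-203 + (-18 + 6*7²))*(207 + V) = (-203 + (-18 + 6*49))*(207 + V) = (-203 + (-18 + 294))*(207 + V) = (-203 + 276)*(207 + V) = 73*(207 + V) = 15111 + 73*V)
W = -159830 (W = -4 - 159826 = -159830)
z(690) - W = (15111 + 73*690) - 1*(-159830) = (15111 + 50370) + 159830 = 65481 + 159830 = 225311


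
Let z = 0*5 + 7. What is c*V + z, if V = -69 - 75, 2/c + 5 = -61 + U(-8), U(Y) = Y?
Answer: 403/37 ≈ 10.892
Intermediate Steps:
c = -1/37 (c = 2/(-5 + (-61 - 8)) = 2/(-5 - 69) = 2/(-74) = 2*(-1/74) = -1/37 ≈ -0.027027)
V = -144
z = 7 (z = 0 + 7 = 7)
c*V + z = -1/37*(-144) + 7 = 144/37 + 7 = 403/37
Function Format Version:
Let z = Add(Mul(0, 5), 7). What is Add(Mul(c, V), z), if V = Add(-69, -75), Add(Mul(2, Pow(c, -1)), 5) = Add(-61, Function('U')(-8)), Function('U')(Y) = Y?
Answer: Rational(403, 37) ≈ 10.892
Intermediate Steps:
c = Rational(-1, 37) (c = Mul(2, Pow(Add(-5, Add(-61, -8)), -1)) = Mul(2, Pow(Add(-5, -69), -1)) = Mul(2, Pow(-74, -1)) = Mul(2, Rational(-1, 74)) = Rational(-1, 37) ≈ -0.027027)
V = -144
z = 7 (z = Add(0, 7) = 7)
Add(Mul(c, V), z) = Add(Mul(Rational(-1, 37), -144), 7) = Add(Rational(144, 37), 7) = Rational(403, 37)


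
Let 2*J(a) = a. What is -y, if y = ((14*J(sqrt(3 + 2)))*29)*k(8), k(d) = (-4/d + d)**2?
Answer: -45675*sqrt(5)/4 ≈ -25533.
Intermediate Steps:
J(a) = a/2
k(d) = (d - 4/d)**2
y = 45675*sqrt(5)/4 (y = ((14*(sqrt(3 + 2)/2))*29)*((-4 + 8**2)**2/8**2) = ((14*(sqrt(5)/2))*29)*((-4 + 64)**2/64) = ((7*sqrt(5))*29)*((1/64)*60**2) = (203*sqrt(5))*((1/64)*3600) = (203*sqrt(5))*(225/4) = 45675*sqrt(5)/4 ≈ 25533.)
-y = -45675*sqrt(5)/4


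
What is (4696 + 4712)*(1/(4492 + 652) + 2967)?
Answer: 17948404824/643 ≈ 2.7914e+7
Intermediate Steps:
(4696 + 4712)*(1/(4492 + 652) + 2967) = 9408*(1/5144 + 2967) = 9408*(15262249/5144) = 17948404824/643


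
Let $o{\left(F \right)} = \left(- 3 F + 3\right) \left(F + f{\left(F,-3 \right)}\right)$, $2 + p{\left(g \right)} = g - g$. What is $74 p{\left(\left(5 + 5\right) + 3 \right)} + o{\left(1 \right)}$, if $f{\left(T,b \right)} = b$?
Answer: $-148$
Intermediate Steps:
$p{\left(g \right)} = -2$ ($p{\left(g \right)} = -2 + \left(g - g\right) = -2 + 0 = -2$)
$o{\left(F \right)} = \left(-3 + F\right) \left(3 - 3 F\right)$ ($o{\left(F \right)} = \left(- 3 F + 3\right) \left(F - 3\right) = \left(3 - 3 F\right) \left(-3 + F\right) = \left(-3 + F\right) \left(3 - 3 F\right)$)
$74 p{\left(\left(5 + 5\right) + 3 \right)} + o{\left(1 \right)} = 74 \left(-2\right) - \left(-3 + 3\right) = -148 - 0 = -148 + 0 = -148$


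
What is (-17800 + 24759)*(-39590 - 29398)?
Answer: -480087492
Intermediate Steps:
(-17800 + 24759)*(-39590 - 29398) = 6959*(-68988) = -480087492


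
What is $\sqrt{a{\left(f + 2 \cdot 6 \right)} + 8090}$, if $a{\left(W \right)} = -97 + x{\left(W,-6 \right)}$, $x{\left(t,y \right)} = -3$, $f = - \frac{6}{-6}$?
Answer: $\sqrt{7990} \approx 89.387$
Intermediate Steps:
$f = 1$ ($f = \left(-6\right) \left(- \frac{1}{6}\right) = 1$)
$a{\left(W \right)} = -100$ ($a{\left(W \right)} = -97 - 3 = -100$)
$\sqrt{a{\left(f + 2 \cdot 6 \right)} + 8090} = \sqrt{-100 + 8090} = \sqrt{7990}$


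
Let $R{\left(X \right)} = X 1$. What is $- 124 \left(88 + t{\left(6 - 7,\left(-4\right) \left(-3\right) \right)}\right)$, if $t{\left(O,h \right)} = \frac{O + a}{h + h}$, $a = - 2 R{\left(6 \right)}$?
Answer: $- \frac{65069}{6} \approx -10845.0$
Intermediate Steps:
$R{\left(X \right)} = X$
$a = -12$ ($a = \left(-2\right) 6 = -12$)
$t{\left(O,h \right)} = \frac{-12 + O}{2 h}$ ($t{\left(O,h \right)} = \frac{O - 12}{h + h} = \frac{-12 + O}{2 h}$)
$- 124 \left(88 + t{\left(6 - 7,\left(-4\right) \left(-3\right) \right)}\right) = - 124 \left(88 + \frac{-12 + \left(6 - 7\right)}{2 \left(\left(-4\right) \left(-3\right)\right)}\right) = - 124 \left(88 + \frac{-12 + \left(6 - 7\right)}{2 \cdot 12}\right) = - 124 \left(88 + \frac{1}{2} \cdot \frac{1}{12} \left(-12 - 1\right)\right) = - 124 \left(88 + \frac{1}{2} \cdot \frac{1}{12} \left(-13\right)\right) = - 124 \left(88 - \frac{13}{24}\right) = \left(-124\right) \frac{2099}{24} = - \frac{65069}{6}$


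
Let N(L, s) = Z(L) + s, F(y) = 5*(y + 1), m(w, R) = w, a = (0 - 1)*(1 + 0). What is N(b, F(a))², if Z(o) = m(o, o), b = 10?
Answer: 100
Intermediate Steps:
a = -1 (a = -1*1 = -1)
F(y) = 5 + 5*y (F(y) = 5*(1 + y) = 5 + 5*y)
Z(o) = o
N(L, s) = L + s
N(b, F(a))² = (10 + (5 + 5*(-1)))² = (10 + (5 - 5))² = (10 + 0)² = 10² = 100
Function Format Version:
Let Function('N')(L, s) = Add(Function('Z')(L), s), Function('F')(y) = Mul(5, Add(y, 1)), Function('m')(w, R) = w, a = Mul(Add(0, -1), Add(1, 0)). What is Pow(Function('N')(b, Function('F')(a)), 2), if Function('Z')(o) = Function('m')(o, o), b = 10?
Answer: 100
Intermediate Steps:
a = -1 (a = Mul(-1, 1) = -1)
Function('F')(y) = Add(5, Mul(5, y)) (Function('F')(y) = Mul(5, Add(1, y)) = Add(5, Mul(5, y)))
Function('Z')(o) = o
Function('N')(L, s) = Add(L, s)
Pow(Function('N')(b, Function('F')(a)), 2) = Pow(Add(10, Add(5, Mul(5, -1))), 2) = Pow(Add(10, Add(5, -5)), 2) = Pow(Add(10, 0), 2) = Pow(10, 2) = 100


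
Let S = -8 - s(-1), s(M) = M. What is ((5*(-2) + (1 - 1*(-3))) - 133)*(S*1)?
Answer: 973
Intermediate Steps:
S = -7 (S = -8 - 1*(-1) = -8 + 1 = -7)
((5*(-2) + (1 - 1*(-3))) - 133)*(S*1) = ((5*(-2) + (1 - 1*(-3))) - 133)*(-7*1) = ((-10 + (1 + 3)) - 133)*(-7) = ((-10 + 4) - 133)*(-7) = (-6 - 133)*(-7) = -139*(-7) = 973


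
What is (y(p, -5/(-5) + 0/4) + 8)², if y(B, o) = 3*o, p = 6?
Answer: 121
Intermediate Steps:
(y(p, -5/(-5) + 0/4) + 8)² = (3*(-5/(-5) + 0/4) + 8)² = (3*(-5*(-⅕) + 0*(¼)) + 8)² = (3*(1 + 0) + 8)² = (3*1 + 8)² = (3 + 8)² = 11² = 121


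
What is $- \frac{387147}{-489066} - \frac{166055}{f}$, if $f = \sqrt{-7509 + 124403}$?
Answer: $\frac{129049}{163022} - \frac{166055 \sqrt{116894}}{116894} \approx -484.89$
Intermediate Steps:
$f = \sqrt{116894} \approx 341.9$
$- \frac{387147}{-489066} - \frac{166055}{f} = - \frac{387147}{-489066} - \frac{166055}{\sqrt{116894}} = \left(-387147\right) \left(- \frac{1}{489066}\right) - 166055 \frac{\sqrt{116894}}{116894} = \frac{129049}{163022} - \frac{166055 \sqrt{116894}}{116894}$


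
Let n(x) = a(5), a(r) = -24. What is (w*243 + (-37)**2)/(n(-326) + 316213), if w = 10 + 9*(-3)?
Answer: -2762/316189 ≈ -0.0087353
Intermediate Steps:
n(x) = -24
w = -17 (w = 10 - 27 = -17)
(w*243 + (-37)**2)/(n(-326) + 316213) = (-17*243 + (-37)**2)/(-24 + 316213) = (-4131 + 1369)/316189 = -2762*1/316189 = -2762/316189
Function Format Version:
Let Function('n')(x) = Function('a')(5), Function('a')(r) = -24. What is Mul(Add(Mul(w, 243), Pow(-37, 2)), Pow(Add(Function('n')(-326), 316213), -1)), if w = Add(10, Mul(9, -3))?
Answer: Rational(-2762, 316189) ≈ -0.0087353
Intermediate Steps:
Function('n')(x) = -24
w = -17 (w = Add(10, -27) = -17)
Mul(Add(Mul(w, 243), Pow(-37, 2)), Pow(Add(Function('n')(-326), 316213), -1)) = Mul(Add(Mul(-17, 243), Pow(-37, 2)), Pow(Add(-24, 316213), -1)) = Mul(Add(-4131, 1369), Pow(316189, -1)) = Mul(-2762, Rational(1, 316189)) = Rational(-2762, 316189)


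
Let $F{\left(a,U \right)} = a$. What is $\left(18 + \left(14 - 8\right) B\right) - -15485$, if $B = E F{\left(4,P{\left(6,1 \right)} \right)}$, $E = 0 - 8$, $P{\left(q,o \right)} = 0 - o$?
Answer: $15311$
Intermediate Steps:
$P{\left(q,o \right)} = - o$
$E = -8$
$B = -32$ ($B = \left(-8\right) 4 = -32$)
$\left(18 + \left(14 - 8\right) B\right) - -15485 = \left(18 + \left(14 - 8\right) \left(-32\right)\right) - -15485 = \left(18 + 6 \left(-32\right)\right) + 15485 = \left(18 - 192\right) + 15485 = -174 + 15485 = 15311$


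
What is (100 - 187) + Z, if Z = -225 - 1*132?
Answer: -444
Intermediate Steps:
Z = -357 (Z = -225 - 132 = -357)
(100 - 187) + Z = (100 - 187) - 357 = -87 - 357 = -444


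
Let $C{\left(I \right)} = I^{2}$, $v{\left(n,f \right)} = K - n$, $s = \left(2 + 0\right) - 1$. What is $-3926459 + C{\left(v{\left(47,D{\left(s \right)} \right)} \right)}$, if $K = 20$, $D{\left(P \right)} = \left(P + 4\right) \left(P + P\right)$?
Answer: $-3925730$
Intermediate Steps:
$s = 1$ ($s = 2 - 1 = 1$)
$D{\left(P \right)} = 2 P \left(4 + P\right)$ ($D{\left(P \right)} = \left(4 + P\right) 2 P = 2 P \left(4 + P\right)$)
$v{\left(n,f \right)} = 20 - n$
$-3926459 + C{\left(v{\left(47,D{\left(s \right)} \right)} \right)} = -3926459 + \left(20 - 47\right)^{2} = -3926459 + \left(-27\right)^{2} = -3926459 + 729 = -3925730$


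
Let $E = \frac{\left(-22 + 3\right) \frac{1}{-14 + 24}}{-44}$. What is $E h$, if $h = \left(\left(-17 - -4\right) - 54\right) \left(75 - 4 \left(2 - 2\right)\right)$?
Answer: $- \frac{19095}{88} \approx -216.99$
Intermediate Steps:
$E = \frac{19}{440}$ ($E = - \frac{19}{10} \left(- \frac{1}{44}\right) = \left(-19\right) \frac{1}{10} \left(- \frac{1}{44}\right) = \left(- \frac{19}{10}\right) \left(- \frac{1}{44}\right) = \frac{19}{440} \approx 0.043182$)
$h = -5025$ ($h = \left(\left(-17 + 4\right) - 54\right) \left(75 - 0\right) = \left(-13 - 54\right) \left(75 + 0\right) = \left(-67\right) 75 = -5025$)
$E h = \frac{19}{440} \left(-5025\right) = - \frac{19095}{88}$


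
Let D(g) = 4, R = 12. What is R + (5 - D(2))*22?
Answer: 34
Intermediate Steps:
R + (5 - D(2))*22 = 12 + (5 - 1*4)*22 = 12 + (5 - 4)*22 = 12 + 1*22 = 12 + 22 = 34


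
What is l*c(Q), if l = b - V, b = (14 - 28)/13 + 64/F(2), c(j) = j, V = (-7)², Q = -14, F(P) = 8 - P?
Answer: 21518/39 ≈ 551.74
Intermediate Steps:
V = 49
b = 374/39 (b = (14 - 28)/13 + 64/(8 - 1*2) = -14*1/13 + 64/(8 - 2) = -14/13 + 64/6 = -14/13 + 64*(⅙) = -14/13 + 32/3 = 374/39 ≈ 9.5897)
l = -1537/39 (l = 374/39 - 1*49 = 374/39 - 49 = -1537/39 ≈ -39.410)
l*c(Q) = -1537/39*(-14) = 21518/39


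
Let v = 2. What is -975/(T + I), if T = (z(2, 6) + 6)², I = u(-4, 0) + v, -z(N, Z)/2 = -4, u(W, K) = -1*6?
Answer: -325/64 ≈ -5.0781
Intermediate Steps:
u(W, K) = -6
z(N, Z) = 8 (z(N, Z) = -2*(-4) = 8)
I = -4 (I = -6 + 2 = -4)
T = 196 (T = (8 + 6)² = 14² = 196)
-975/(T + I) = -975/(196 - 4) = -975/192 = (1/192)*(-975) = -325/64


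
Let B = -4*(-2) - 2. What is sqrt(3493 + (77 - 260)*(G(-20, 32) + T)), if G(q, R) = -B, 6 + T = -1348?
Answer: sqrt(252373) ≈ 502.37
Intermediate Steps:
T = -1354 (T = -6 - 1348 = -1354)
B = 6 (B = 8 - 2 = 6)
G(q, R) = -6 (G(q, R) = -1*6 = -6)
sqrt(3493 + (77 - 260)*(G(-20, 32) + T)) = sqrt(3493 + (77 - 260)*(-6 - 1354)) = sqrt(3493 - 183*(-1360)) = sqrt(3493 + 248880) = sqrt(252373)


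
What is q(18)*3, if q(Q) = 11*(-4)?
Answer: -132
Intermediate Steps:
q(Q) = -44
q(18)*3 = -44*3 = -132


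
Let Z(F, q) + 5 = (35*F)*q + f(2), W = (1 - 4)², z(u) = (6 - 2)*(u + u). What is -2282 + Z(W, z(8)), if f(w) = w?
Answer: 17875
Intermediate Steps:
z(u) = 8*u (z(u) = 4*(2*u) = 8*u)
W = 9 (W = (-3)² = 9)
Z(F, q) = -3 + 35*F*q (Z(F, q) = -5 + ((35*F)*q + 2) = -5 + (35*F*q + 2) = -5 + (2 + 35*F*q) = -3 + 35*F*q)
-2282 + Z(W, z(8)) = -2282 + (-3 + 35*9*(8*8)) = -2282 + (-3 + 35*9*64) = -2282 + (-3 + 20160) = -2282 + 20157 = 17875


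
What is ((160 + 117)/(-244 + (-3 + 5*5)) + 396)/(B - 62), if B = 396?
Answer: 87635/74148 ≈ 1.1819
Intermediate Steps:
((160 + 117)/(-244 + (-3 + 5*5)) + 396)/(B - 62) = ((160 + 117)/(-244 + (-3 + 5*5)) + 396)/(396 - 62) = (277/(-244 + (-3 + 25)) + 396)/334 = (277/(-244 + 22) + 396)*(1/334) = (277/(-222) + 396)*(1/334) = (277*(-1/222) + 396)*(1/334) = (-277/222 + 396)*(1/334) = (87635/222)*(1/334) = 87635/74148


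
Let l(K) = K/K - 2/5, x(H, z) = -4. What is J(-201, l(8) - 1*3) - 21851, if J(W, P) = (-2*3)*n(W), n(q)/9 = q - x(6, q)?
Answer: -11213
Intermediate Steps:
l(K) = 3/5 (l(K) = 1 - 2*1/5 = 1 - 2/5 = 3/5)
n(q) = 36 + 9*q (n(q) = 9*(q - 1*(-4)) = 9*(q + 4) = 9*(4 + q) = 36 + 9*q)
J(W, P) = -216 - 54*W (J(W, P) = (-2*3)*(36 + 9*W) = -6*(36 + 9*W) = -216 - 54*W)
J(-201, l(8) - 1*3) - 21851 = (-216 - 54*(-201)) - 21851 = (-216 + 10854) - 21851 = 10638 - 21851 = -11213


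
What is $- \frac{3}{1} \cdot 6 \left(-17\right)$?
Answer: $306$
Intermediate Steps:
$- \frac{3}{1} \cdot 6 \left(-17\right) = \left(-3\right) 1 \cdot 6 \left(-17\right) = \left(-3\right) 6 \left(-17\right) = \left(-18\right) \left(-17\right) = 306$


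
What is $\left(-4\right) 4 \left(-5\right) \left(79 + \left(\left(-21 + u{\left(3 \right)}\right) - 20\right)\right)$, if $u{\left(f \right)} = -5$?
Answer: $2640$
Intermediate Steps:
$\left(-4\right) 4 \left(-5\right) \left(79 + \left(\left(-21 + u{\left(3 \right)}\right) - 20\right)\right) = \left(-4\right) 4 \left(-5\right) \left(79 - 46\right) = \left(-16\right) \left(-5\right) \left(79 - 46\right) = 80 \left(79 - 46\right) = 80 \cdot 33 = 2640$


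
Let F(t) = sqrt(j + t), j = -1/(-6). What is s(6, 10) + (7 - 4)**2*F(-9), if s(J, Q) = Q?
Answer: 10 + 3*I*sqrt(318)/2 ≈ 10.0 + 26.749*I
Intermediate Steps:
j = 1/6 (j = -1*(-1/6) = 1/6 ≈ 0.16667)
F(t) = sqrt(1/6 + t)
s(6, 10) + (7 - 4)**2*F(-9) = 10 + (7 - 4)**2*(sqrt(6 + 36*(-9))/6) = 10 + 3**2*(sqrt(6 - 324)/6) = 10 + 9*(sqrt(-318)/6) = 10 + 9*((I*sqrt(318))/6) = 10 + 9*(I*sqrt(318)/6) = 10 + 3*I*sqrt(318)/2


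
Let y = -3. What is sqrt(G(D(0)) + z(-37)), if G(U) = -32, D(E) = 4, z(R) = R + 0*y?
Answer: I*sqrt(69) ≈ 8.3066*I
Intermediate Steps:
z(R) = R (z(R) = R + 0*(-3) = R + 0 = R)
sqrt(G(D(0)) + z(-37)) = sqrt(-32 - 37) = sqrt(-69) = I*sqrt(69)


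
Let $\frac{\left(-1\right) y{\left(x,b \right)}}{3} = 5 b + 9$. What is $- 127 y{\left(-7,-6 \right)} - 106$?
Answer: $-8107$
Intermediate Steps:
$y{\left(x,b \right)} = -27 - 15 b$ ($y{\left(x,b \right)} = - 3 \left(5 b + 9\right) = - 3 \left(9 + 5 b\right) = -27 - 15 b$)
$- 127 y{\left(-7,-6 \right)} - 106 = - 127 \left(-27 - -90\right) - 106 = - 127 \left(-27 + 90\right) - 106 = \left(-127\right) 63 - 106 = -8001 - 106 = -8107$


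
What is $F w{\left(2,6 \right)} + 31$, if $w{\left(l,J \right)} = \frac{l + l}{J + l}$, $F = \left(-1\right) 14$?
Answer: $24$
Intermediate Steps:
$F = -14$
$w{\left(l,J \right)} = \frac{2 l}{J + l}$
$F w{\left(2,6 \right)} + 31 = - 14 \cdot 2 \cdot 2 \frac{1}{6 + 2} + 31 = - 14 \cdot 2 \cdot 2 \cdot \frac{1}{8} + 31 = \left(-14\right) \frac{1}{2} + 31 = -7 + 31 = 24$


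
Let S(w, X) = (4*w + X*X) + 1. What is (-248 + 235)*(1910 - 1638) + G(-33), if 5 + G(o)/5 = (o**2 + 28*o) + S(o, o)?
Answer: 2054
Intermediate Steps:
S(w, X) = 1 + X**2 + 4*w (S(w, X) = (4*w + X**2) + 1 = (X**2 + 4*w) + 1 = 1 + X**2 + 4*w)
G(o) = -20 + 10*o**2 + 160*o (G(o) = -25 + 5*((o**2 + 28*o) + (1 + o**2 + 4*o)) = -25 + 5*(1 + 2*o**2 + 32*o) = -25 + (5 + 10*o**2 + 160*o) = -20 + 10*o**2 + 160*o)
(-248 + 235)*(1910 - 1638) + G(-33) = (-248 + 235)*(1910 - 1638) + (-20 + 10*(-33)**2 + 160*(-33)) = -13*272 + (-20 + 10*1089 - 5280) = -3536 + (-20 + 10890 - 5280) = -3536 + 5590 = 2054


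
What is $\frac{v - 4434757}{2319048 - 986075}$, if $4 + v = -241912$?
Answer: $- \frac{4676673}{1332973} \approx -3.5085$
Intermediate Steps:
$v = -241916$ ($v = -4 - 241912 = -241916$)
$\frac{v - 4434757}{2319048 - 986075} = \frac{-241916 - 4434757}{2319048 - 986075} = - \frac{4676673}{1332973}$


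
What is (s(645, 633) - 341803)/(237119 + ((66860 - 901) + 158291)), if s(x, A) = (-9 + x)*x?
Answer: 68417/461369 ≈ 0.14829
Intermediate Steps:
s(x, A) = x*(-9 + x)
(s(645, 633) - 341803)/(237119 + ((66860 - 901) + 158291)) = (645*(-9 + 645) - 341803)/(237119 + ((66860 - 901) + 158291)) = (645*636 - 341803)/(237119 + (65959 + 158291)) = (410220 - 341803)/(237119 + 224250) = 68417/461369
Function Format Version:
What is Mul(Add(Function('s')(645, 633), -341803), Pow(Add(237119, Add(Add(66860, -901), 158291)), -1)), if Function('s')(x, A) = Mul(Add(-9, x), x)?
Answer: Rational(68417, 461369) ≈ 0.14829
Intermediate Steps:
Function('s')(x, A) = Mul(x, Add(-9, x))
Mul(Add(Function('s')(645, 633), -341803), Pow(Add(237119, Add(Add(66860, -901), 158291)), -1)) = Mul(Add(Mul(645, Add(-9, 645)), -341803), Pow(Add(237119, Add(Add(66860, -901), 158291)), -1)) = Mul(Add(Mul(645, 636), -341803), Pow(Add(237119, Add(65959, 158291)), -1)) = Mul(Add(410220, -341803), Pow(Add(237119, 224250), -1)) = Mul(68417, Pow(461369, -1)) = Mul(68417, Rational(1, 461369)) = Rational(68417, 461369)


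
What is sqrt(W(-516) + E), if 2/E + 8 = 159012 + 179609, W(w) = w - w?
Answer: sqrt(677226)/338613 ≈ 0.0024303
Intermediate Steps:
W(w) = 0
E = 2/338613 (E = 2/(-8 + (159012 + 179609)) = 2/(-8 + 338621) = 2/338613 ≈ 5.9064e-6)
sqrt(W(-516) + E) = sqrt(0 + 2/338613) = sqrt(2/338613) = sqrt(677226)/338613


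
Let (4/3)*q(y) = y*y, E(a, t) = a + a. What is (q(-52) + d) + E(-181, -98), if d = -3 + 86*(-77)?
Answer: -4959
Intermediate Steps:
E(a, t) = 2*a
q(y) = 3*y**2/4 (q(y) = 3*(y*y)/4 = 3*y**2/4)
d = -6625 (d = -3 - 6622 = -6625)
(q(-52) + d) + E(-181, -98) = ((3/4)*(-52)**2 - 6625) + 2*(-181) = ((3/4)*2704 - 6625) - 362 = (2028 - 6625) - 362 = -4597 - 362 = -4959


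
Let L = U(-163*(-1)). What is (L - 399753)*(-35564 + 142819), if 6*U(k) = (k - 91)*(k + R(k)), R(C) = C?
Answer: -42455926455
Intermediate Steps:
U(k) = k*(-91 + k)/3 (U(k) = ((k - 91)*(k + k))/6 = ((-91 + k)*(2*k))/6 = (2*k*(-91 + k))/6 = k*(-91 + k)/3)
L = 3912 (L = (-163*(-1))*(-91 - 163*(-1))/3 = (⅓)*163*(-91 + 163) = (⅓)*163*72 = 3912)
(L - 399753)*(-35564 + 142819) = (3912 - 399753)*(-35564 + 142819) = -395841*107255 = -42455926455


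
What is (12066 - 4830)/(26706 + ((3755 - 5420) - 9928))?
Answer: 7236/15113 ≈ 0.47879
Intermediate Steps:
(12066 - 4830)/(26706 + ((3755 - 5420) - 9928)) = 7236/(26706 + (-1665 - 9928)) = 7236/(26706 - 11593) = 7236/15113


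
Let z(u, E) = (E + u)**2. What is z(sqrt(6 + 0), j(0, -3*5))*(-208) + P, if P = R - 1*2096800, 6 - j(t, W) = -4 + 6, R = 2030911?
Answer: -70465 - 1664*sqrt(6) ≈ -74541.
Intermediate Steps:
j(t, W) = 4 (j(t, W) = 6 - (-4 + 6) = 6 - 1*2 = 6 - 2 = 4)
P = -65889 (P = 2030911 - 1*2096800 = 2030911 - 2096800 = -65889)
z(sqrt(6 + 0), j(0, -3*5))*(-208) + P = (4 + sqrt(6 + 0))**2*(-208) - 65889 = (4 + sqrt(6))**2*(-208) - 65889 = -208*(4 + sqrt(6))**2 - 65889 = -65889 - 208*(4 + sqrt(6))**2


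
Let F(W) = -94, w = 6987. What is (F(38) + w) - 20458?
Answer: -13565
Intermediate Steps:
(F(38) + w) - 20458 = (-94 + 6987) - 20458 = 6893 - 20458 = -13565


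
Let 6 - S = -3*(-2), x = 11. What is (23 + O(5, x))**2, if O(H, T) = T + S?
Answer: 1156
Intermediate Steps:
S = 0 (S = 6 - (-3)*(-2) = 6 - 1*6 = 6 - 6 = 0)
O(H, T) = T (O(H, T) = T + 0 = T)
(23 + O(5, x))**2 = (23 + 11)**2 = 34**2 = 1156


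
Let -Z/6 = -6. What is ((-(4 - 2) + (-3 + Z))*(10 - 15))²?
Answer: 24025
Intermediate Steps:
Z = 36 (Z = -6*(-6) = 36)
((-(4 - 2) + (-3 + Z))*(10 - 15))² = ((-(4 - 2) + (-3 + 36))*(10 - 15))² = ((-1*2 + 33)*(-5))² = ((-2 + 33)*(-5))² = (31*(-5))² = (-155)² = 24025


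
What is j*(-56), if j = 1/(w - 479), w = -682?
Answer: 56/1161 ≈ 0.048234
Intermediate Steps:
j = -1/1161 (j = 1/(-682 - 479) = 1/(-1161) = -1/1161 ≈ -0.00086133)
j*(-56) = -1/1161*(-56) = 56/1161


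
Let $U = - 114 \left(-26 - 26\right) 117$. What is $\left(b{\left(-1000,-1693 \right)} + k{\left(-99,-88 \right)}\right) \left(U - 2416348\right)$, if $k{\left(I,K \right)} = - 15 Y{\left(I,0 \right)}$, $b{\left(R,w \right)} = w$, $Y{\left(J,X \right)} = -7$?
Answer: $2735761936$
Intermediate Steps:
$U = 693576$ ($U = - 114 \left(-26 - 26\right) 117 = \left(-114\right) \left(-52\right) 117 = 5928 \cdot 117 = 693576$)
$k{\left(I,K \right)} = 105$ ($k{\left(I,K \right)} = \left(-15\right) \left(-7\right) = 105$)
$\left(b{\left(-1000,-1693 \right)} + k{\left(-99,-88 \right)}\right) \left(U - 2416348\right) = \left(-1693 + 105\right) \left(693576 - 2416348\right) = \left(-1588\right) \left(-1722772\right) = 2735761936$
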